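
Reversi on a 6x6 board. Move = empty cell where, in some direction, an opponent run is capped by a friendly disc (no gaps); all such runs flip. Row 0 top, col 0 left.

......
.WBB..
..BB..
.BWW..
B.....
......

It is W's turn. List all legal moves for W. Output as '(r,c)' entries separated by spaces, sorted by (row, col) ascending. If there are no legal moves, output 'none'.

Answer: (0,2) (0,3) (1,4) (3,0)

Derivation:
(0,1): no bracket -> illegal
(0,2): flips 2 -> legal
(0,3): flips 2 -> legal
(0,4): no bracket -> illegal
(1,4): flips 3 -> legal
(2,0): no bracket -> illegal
(2,1): no bracket -> illegal
(2,4): no bracket -> illegal
(3,0): flips 1 -> legal
(3,4): no bracket -> illegal
(4,1): no bracket -> illegal
(4,2): no bracket -> illegal
(5,0): no bracket -> illegal
(5,1): no bracket -> illegal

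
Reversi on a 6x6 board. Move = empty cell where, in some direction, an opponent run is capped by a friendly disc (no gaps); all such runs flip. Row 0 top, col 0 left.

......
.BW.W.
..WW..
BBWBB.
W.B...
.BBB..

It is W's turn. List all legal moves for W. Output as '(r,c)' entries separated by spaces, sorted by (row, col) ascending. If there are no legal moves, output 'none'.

(0,0): flips 1 -> legal
(0,1): no bracket -> illegal
(0,2): no bracket -> illegal
(1,0): flips 1 -> legal
(2,0): flips 1 -> legal
(2,1): no bracket -> illegal
(2,4): no bracket -> illegal
(2,5): no bracket -> illegal
(3,5): flips 2 -> legal
(4,1): no bracket -> illegal
(4,3): flips 1 -> legal
(4,4): flips 1 -> legal
(4,5): flips 1 -> legal
(5,0): no bracket -> illegal
(5,4): no bracket -> illegal

Answer: (0,0) (1,0) (2,0) (3,5) (4,3) (4,4) (4,5)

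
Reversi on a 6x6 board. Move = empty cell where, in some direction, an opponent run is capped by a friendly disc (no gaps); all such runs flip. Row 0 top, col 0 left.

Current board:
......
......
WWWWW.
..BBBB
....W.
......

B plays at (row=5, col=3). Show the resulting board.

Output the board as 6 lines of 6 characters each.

Answer: ......
......
WWWWW.
..BBBB
....B.
...B..

Derivation:
Place B at (5,3); scan 8 dirs for brackets.
Dir NW: first cell '.' (not opp) -> no flip
Dir N: first cell '.' (not opp) -> no flip
Dir NE: opp run (4,4) capped by B -> flip
Dir W: first cell '.' (not opp) -> no flip
Dir E: first cell '.' (not opp) -> no flip
Dir SW: edge -> no flip
Dir S: edge -> no flip
Dir SE: edge -> no flip
All flips: (4,4)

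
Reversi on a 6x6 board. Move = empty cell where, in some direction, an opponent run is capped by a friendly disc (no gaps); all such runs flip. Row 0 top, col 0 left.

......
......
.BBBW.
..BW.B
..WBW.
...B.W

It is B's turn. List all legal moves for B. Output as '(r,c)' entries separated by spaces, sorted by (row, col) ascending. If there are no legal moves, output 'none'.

Answer: (1,3) (2,5) (3,1) (3,4) (4,1) (4,5) (5,2)

Derivation:
(1,3): flips 1 -> legal
(1,4): no bracket -> illegal
(1,5): no bracket -> illegal
(2,5): flips 1 -> legal
(3,1): flips 1 -> legal
(3,4): flips 1 -> legal
(4,1): flips 1 -> legal
(4,5): flips 1 -> legal
(5,1): no bracket -> illegal
(5,2): flips 1 -> legal
(5,4): no bracket -> illegal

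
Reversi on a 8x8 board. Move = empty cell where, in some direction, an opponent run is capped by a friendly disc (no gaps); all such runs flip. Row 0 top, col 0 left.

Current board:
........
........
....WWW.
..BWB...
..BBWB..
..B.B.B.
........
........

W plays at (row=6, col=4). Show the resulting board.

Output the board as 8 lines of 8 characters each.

Place W at (6,4); scan 8 dirs for brackets.
Dir NW: first cell '.' (not opp) -> no flip
Dir N: opp run (5,4) capped by W -> flip
Dir NE: first cell '.' (not opp) -> no flip
Dir W: first cell '.' (not opp) -> no flip
Dir E: first cell '.' (not opp) -> no flip
Dir SW: first cell '.' (not opp) -> no flip
Dir S: first cell '.' (not opp) -> no flip
Dir SE: first cell '.' (not opp) -> no flip
All flips: (5,4)

Answer: ........
........
....WWW.
..BWB...
..BBWB..
..B.W.B.
....W...
........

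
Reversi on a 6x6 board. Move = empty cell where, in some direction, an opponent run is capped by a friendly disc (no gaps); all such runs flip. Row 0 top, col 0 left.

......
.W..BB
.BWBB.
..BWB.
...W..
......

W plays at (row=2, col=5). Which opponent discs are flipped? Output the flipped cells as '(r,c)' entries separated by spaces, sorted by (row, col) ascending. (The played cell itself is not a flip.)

Answer: (2,3) (2,4) (3,4)

Derivation:
Dir NW: opp run (1,4), next='.' -> no flip
Dir N: opp run (1,5), next='.' -> no flip
Dir NE: edge -> no flip
Dir W: opp run (2,4) (2,3) capped by W -> flip
Dir E: edge -> no flip
Dir SW: opp run (3,4) capped by W -> flip
Dir S: first cell '.' (not opp) -> no flip
Dir SE: edge -> no flip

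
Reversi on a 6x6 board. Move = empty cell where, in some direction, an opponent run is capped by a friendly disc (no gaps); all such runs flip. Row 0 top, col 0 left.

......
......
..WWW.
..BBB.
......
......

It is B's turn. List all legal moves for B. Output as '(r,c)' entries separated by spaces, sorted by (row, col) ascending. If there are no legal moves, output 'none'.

Answer: (1,1) (1,2) (1,3) (1,4) (1,5)

Derivation:
(1,1): flips 1 -> legal
(1,2): flips 2 -> legal
(1,3): flips 1 -> legal
(1,4): flips 2 -> legal
(1,5): flips 1 -> legal
(2,1): no bracket -> illegal
(2,5): no bracket -> illegal
(3,1): no bracket -> illegal
(3,5): no bracket -> illegal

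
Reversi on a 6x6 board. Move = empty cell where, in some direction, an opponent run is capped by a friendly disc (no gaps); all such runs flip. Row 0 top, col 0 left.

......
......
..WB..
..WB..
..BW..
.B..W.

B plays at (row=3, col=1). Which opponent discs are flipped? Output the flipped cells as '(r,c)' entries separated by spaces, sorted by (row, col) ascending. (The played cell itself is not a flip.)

Answer: (3,2)

Derivation:
Dir NW: first cell '.' (not opp) -> no flip
Dir N: first cell '.' (not opp) -> no flip
Dir NE: opp run (2,2), next='.' -> no flip
Dir W: first cell '.' (not opp) -> no flip
Dir E: opp run (3,2) capped by B -> flip
Dir SW: first cell '.' (not opp) -> no flip
Dir S: first cell '.' (not opp) -> no flip
Dir SE: first cell 'B' (not opp) -> no flip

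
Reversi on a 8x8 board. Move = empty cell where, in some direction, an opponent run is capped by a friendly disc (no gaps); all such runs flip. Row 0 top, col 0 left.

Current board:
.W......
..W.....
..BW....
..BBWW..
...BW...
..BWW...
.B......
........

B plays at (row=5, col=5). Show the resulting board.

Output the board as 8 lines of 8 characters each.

Place B at (5,5); scan 8 dirs for brackets.
Dir NW: opp run (4,4) capped by B -> flip
Dir N: first cell '.' (not opp) -> no flip
Dir NE: first cell '.' (not opp) -> no flip
Dir W: opp run (5,4) (5,3) capped by B -> flip
Dir E: first cell '.' (not opp) -> no flip
Dir SW: first cell '.' (not opp) -> no flip
Dir S: first cell '.' (not opp) -> no flip
Dir SE: first cell '.' (not opp) -> no flip
All flips: (4,4) (5,3) (5,4)

Answer: .W......
..W.....
..BW....
..BBWW..
...BB...
..BBBB..
.B......
........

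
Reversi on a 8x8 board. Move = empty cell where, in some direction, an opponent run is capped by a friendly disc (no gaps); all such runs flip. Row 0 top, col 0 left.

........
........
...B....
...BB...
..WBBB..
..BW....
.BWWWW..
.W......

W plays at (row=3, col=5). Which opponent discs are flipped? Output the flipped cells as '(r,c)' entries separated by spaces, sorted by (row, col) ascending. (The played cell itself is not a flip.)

Answer: (4,4)

Derivation:
Dir NW: first cell '.' (not opp) -> no flip
Dir N: first cell '.' (not opp) -> no flip
Dir NE: first cell '.' (not opp) -> no flip
Dir W: opp run (3,4) (3,3), next='.' -> no flip
Dir E: first cell '.' (not opp) -> no flip
Dir SW: opp run (4,4) capped by W -> flip
Dir S: opp run (4,5), next='.' -> no flip
Dir SE: first cell '.' (not opp) -> no flip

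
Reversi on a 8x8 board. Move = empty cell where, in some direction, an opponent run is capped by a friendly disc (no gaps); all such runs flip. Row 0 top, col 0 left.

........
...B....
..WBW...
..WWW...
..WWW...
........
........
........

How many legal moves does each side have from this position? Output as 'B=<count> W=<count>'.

-- B to move --
(1,1): no bracket -> illegal
(1,2): no bracket -> illegal
(1,4): no bracket -> illegal
(1,5): no bracket -> illegal
(2,1): flips 1 -> legal
(2,5): flips 1 -> legal
(3,1): flips 1 -> legal
(3,5): flips 1 -> legal
(4,1): flips 1 -> legal
(4,5): flips 1 -> legal
(5,1): no bracket -> illegal
(5,2): no bracket -> illegal
(5,3): flips 2 -> legal
(5,4): no bracket -> illegal
(5,5): no bracket -> illegal
B mobility = 7
-- W to move --
(0,2): flips 1 -> legal
(0,3): flips 2 -> legal
(0,4): flips 1 -> legal
(1,2): flips 1 -> legal
(1,4): flips 1 -> legal
W mobility = 5

Answer: B=7 W=5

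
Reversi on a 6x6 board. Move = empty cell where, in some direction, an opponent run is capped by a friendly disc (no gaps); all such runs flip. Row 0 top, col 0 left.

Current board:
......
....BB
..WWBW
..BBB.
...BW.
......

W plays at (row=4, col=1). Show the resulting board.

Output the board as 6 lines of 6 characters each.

Answer: ......
....BB
..WWBW
..WBB.
.W.BW.
......

Derivation:
Place W at (4,1); scan 8 dirs for brackets.
Dir NW: first cell '.' (not opp) -> no flip
Dir N: first cell '.' (not opp) -> no flip
Dir NE: opp run (3,2) capped by W -> flip
Dir W: first cell '.' (not opp) -> no flip
Dir E: first cell '.' (not opp) -> no flip
Dir SW: first cell '.' (not opp) -> no flip
Dir S: first cell '.' (not opp) -> no flip
Dir SE: first cell '.' (not opp) -> no flip
All flips: (3,2)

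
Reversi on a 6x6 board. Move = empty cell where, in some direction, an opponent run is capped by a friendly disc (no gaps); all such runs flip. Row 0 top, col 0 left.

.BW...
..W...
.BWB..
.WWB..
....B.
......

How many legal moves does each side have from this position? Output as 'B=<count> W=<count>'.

Answer: B=5 W=9

Derivation:
-- B to move --
(0,3): flips 2 -> legal
(1,1): flips 1 -> legal
(1,3): no bracket -> illegal
(2,0): no bracket -> illegal
(3,0): flips 2 -> legal
(4,0): no bracket -> illegal
(4,1): flips 2 -> legal
(4,2): no bracket -> illegal
(4,3): flips 1 -> legal
B mobility = 5
-- W to move --
(0,0): flips 1 -> legal
(1,0): flips 1 -> legal
(1,1): flips 1 -> legal
(1,3): no bracket -> illegal
(1,4): flips 1 -> legal
(2,0): flips 1 -> legal
(2,4): flips 1 -> legal
(3,0): flips 1 -> legal
(3,4): flips 2 -> legal
(3,5): no bracket -> illegal
(4,2): no bracket -> illegal
(4,3): no bracket -> illegal
(4,5): no bracket -> illegal
(5,3): no bracket -> illegal
(5,4): no bracket -> illegal
(5,5): flips 2 -> legal
W mobility = 9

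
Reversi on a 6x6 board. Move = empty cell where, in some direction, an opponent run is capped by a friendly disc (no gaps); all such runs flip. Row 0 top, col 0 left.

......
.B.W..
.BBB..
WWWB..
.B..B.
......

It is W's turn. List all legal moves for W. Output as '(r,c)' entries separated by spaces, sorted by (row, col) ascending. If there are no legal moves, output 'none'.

(0,0): no bracket -> illegal
(0,1): flips 2 -> legal
(0,2): no bracket -> illegal
(1,0): flips 1 -> legal
(1,2): flips 2 -> legal
(1,4): flips 1 -> legal
(2,0): no bracket -> illegal
(2,4): no bracket -> illegal
(3,4): flips 1 -> legal
(3,5): no bracket -> illegal
(4,0): no bracket -> illegal
(4,2): no bracket -> illegal
(4,3): flips 2 -> legal
(4,5): no bracket -> illegal
(5,0): flips 1 -> legal
(5,1): flips 1 -> legal
(5,2): flips 1 -> legal
(5,3): no bracket -> illegal
(5,4): no bracket -> illegal
(5,5): no bracket -> illegal

Answer: (0,1) (1,0) (1,2) (1,4) (3,4) (4,3) (5,0) (5,1) (5,2)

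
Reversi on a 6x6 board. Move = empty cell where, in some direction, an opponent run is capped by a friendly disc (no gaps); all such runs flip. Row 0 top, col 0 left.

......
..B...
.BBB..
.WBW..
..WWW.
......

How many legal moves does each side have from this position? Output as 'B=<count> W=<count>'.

-- B to move --
(2,0): no bracket -> illegal
(2,4): no bracket -> illegal
(3,0): flips 1 -> legal
(3,4): flips 1 -> legal
(3,5): no bracket -> illegal
(4,0): flips 1 -> legal
(4,1): flips 1 -> legal
(4,5): no bracket -> illegal
(5,1): no bracket -> illegal
(5,2): flips 1 -> legal
(5,3): flips 2 -> legal
(5,4): flips 1 -> legal
(5,5): flips 2 -> legal
B mobility = 8
-- W to move --
(0,1): no bracket -> illegal
(0,2): flips 3 -> legal
(0,3): no bracket -> illegal
(1,0): flips 2 -> legal
(1,1): flips 2 -> legal
(1,3): flips 2 -> legal
(1,4): no bracket -> illegal
(2,0): no bracket -> illegal
(2,4): no bracket -> illegal
(3,0): no bracket -> illegal
(3,4): no bracket -> illegal
(4,1): no bracket -> illegal
W mobility = 4

Answer: B=8 W=4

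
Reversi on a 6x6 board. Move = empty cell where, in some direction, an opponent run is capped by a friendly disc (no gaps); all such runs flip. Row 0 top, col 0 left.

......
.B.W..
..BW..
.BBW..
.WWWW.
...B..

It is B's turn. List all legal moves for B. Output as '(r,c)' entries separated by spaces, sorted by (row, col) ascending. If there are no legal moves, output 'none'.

Answer: (0,3) (0,4) (1,4) (2,4) (3,4) (3,5) (5,0) (5,1) (5,2) (5,4) (5,5)

Derivation:
(0,2): no bracket -> illegal
(0,3): flips 4 -> legal
(0,4): flips 1 -> legal
(1,2): no bracket -> illegal
(1,4): flips 1 -> legal
(2,4): flips 1 -> legal
(3,0): no bracket -> illegal
(3,4): flips 1 -> legal
(3,5): flips 1 -> legal
(4,0): no bracket -> illegal
(4,5): no bracket -> illegal
(5,0): flips 1 -> legal
(5,1): flips 1 -> legal
(5,2): flips 1 -> legal
(5,4): flips 1 -> legal
(5,5): flips 2 -> legal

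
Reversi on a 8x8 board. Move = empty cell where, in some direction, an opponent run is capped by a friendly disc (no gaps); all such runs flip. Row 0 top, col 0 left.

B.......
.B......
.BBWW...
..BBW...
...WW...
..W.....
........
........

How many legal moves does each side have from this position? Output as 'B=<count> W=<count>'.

Answer: B=8 W=5

Derivation:
-- B to move --
(1,2): no bracket -> illegal
(1,3): flips 1 -> legal
(1,4): flips 1 -> legal
(1,5): flips 1 -> legal
(2,5): flips 2 -> legal
(3,5): flips 1 -> legal
(4,1): no bracket -> illegal
(4,2): no bracket -> illegal
(4,5): no bracket -> illegal
(5,1): no bracket -> illegal
(5,3): flips 1 -> legal
(5,4): flips 1 -> legal
(5,5): flips 1 -> legal
(6,1): no bracket -> illegal
(6,2): no bracket -> illegal
(6,3): no bracket -> illegal
B mobility = 8
-- W to move --
(0,1): no bracket -> illegal
(0,2): no bracket -> illegal
(1,0): flips 2 -> legal
(1,2): no bracket -> illegal
(1,3): no bracket -> illegal
(2,0): flips 2 -> legal
(3,0): no bracket -> illegal
(3,1): flips 2 -> legal
(4,1): flips 1 -> legal
(4,2): flips 1 -> legal
W mobility = 5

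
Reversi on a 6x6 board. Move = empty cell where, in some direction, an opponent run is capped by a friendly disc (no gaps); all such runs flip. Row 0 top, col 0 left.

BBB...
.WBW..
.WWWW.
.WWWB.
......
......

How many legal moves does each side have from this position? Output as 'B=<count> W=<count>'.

-- B to move --
(0,3): no bracket -> illegal
(0,4): no bracket -> illegal
(1,0): flips 1 -> legal
(1,4): flips 2 -> legal
(1,5): no bracket -> illegal
(2,0): flips 1 -> legal
(2,5): no bracket -> illegal
(3,0): flips 4 -> legal
(3,5): flips 2 -> legal
(4,0): no bracket -> illegal
(4,1): flips 3 -> legal
(4,2): flips 2 -> legal
(4,3): no bracket -> illegal
(4,4): flips 3 -> legal
B mobility = 8
-- W to move --
(0,3): flips 1 -> legal
(1,0): no bracket -> illegal
(2,5): no bracket -> illegal
(3,5): flips 1 -> legal
(4,3): no bracket -> illegal
(4,4): flips 1 -> legal
(4,5): flips 1 -> legal
W mobility = 4

Answer: B=8 W=4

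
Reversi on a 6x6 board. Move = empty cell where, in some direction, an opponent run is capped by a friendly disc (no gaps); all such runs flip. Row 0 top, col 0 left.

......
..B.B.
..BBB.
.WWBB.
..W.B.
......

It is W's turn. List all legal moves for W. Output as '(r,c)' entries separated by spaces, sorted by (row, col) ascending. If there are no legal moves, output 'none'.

(0,1): no bracket -> illegal
(0,2): flips 2 -> legal
(0,3): no bracket -> illegal
(0,4): no bracket -> illegal
(0,5): flips 2 -> legal
(1,1): no bracket -> illegal
(1,3): flips 1 -> legal
(1,5): flips 2 -> legal
(2,1): no bracket -> illegal
(2,5): no bracket -> illegal
(3,5): flips 2 -> legal
(4,3): no bracket -> illegal
(4,5): no bracket -> illegal
(5,3): no bracket -> illegal
(5,4): no bracket -> illegal
(5,5): no bracket -> illegal

Answer: (0,2) (0,5) (1,3) (1,5) (3,5)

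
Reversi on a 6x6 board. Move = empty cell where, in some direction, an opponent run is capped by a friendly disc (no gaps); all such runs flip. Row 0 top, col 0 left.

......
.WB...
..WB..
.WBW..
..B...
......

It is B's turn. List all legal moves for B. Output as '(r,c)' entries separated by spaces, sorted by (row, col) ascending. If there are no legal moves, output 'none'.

Answer: (1,0) (2,0) (2,1) (2,4) (3,0) (3,4) (4,3)

Derivation:
(0,0): no bracket -> illegal
(0,1): no bracket -> illegal
(0,2): no bracket -> illegal
(1,0): flips 1 -> legal
(1,3): no bracket -> illegal
(2,0): flips 1 -> legal
(2,1): flips 1 -> legal
(2,4): flips 1 -> legal
(3,0): flips 1 -> legal
(3,4): flips 1 -> legal
(4,0): no bracket -> illegal
(4,1): no bracket -> illegal
(4,3): flips 1 -> legal
(4,4): no bracket -> illegal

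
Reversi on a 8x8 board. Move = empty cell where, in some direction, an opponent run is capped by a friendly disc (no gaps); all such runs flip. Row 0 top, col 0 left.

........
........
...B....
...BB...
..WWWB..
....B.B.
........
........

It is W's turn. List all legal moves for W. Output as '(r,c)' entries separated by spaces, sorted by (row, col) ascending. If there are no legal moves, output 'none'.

(1,2): no bracket -> illegal
(1,3): flips 2 -> legal
(1,4): no bracket -> illegal
(2,2): flips 1 -> legal
(2,4): flips 2 -> legal
(2,5): flips 1 -> legal
(3,2): no bracket -> illegal
(3,5): no bracket -> illegal
(3,6): no bracket -> illegal
(4,6): flips 1 -> legal
(4,7): no bracket -> illegal
(5,3): no bracket -> illegal
(5,5): no bracket -> illegal
(5,7): no bracket -> illegal
(6,3): no bracket -> illegal
(6,4): flips 1 -> legal
(6,5): flips 1 -> legal
(6,6): no bracket -> illegal
(6,7): no bracket -> illegal

Answer: (1,3) (2,2) (2,4) (2,5) (4,6) (6,4) (6,5)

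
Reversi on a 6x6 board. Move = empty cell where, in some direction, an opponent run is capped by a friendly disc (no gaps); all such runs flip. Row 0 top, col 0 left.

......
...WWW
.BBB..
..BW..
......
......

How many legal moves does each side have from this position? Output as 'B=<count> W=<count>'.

-- B to move --
(0,2): no bracket -> illegal
(0,3): flips 1 -> legal
(0,4): flips 1 -> legal
(0,5): flips 1 -> legal
(1,2): no bracket -> illegal
(2,4): no bracket -> illegal
(2,5): no bracket -> illegal
(3,4): flips 1 -> legal
(4,2): no bracket -> illegal
(4,3): flips 1 -> legal
(4,4): flips 1 -> legal
B mobility = 6
-- W to move --
(1,0): no bracket -> illegal
(1,1): flips 1 -> legal
(1,2): no bracket -> illegal
(2,0): no bracket -> illegal
(2,4): no bracket -> illegal
(3,0): no bracket -> illegal
(3,1): flips 2 -> legal
(3,4): no bracket -> illegal
(4,1): flips 2 -> legal
(4,2): no bracket -> illegal
(4,3): no bracket -> illegal
W mobility = 3

Answer: B=6 W=3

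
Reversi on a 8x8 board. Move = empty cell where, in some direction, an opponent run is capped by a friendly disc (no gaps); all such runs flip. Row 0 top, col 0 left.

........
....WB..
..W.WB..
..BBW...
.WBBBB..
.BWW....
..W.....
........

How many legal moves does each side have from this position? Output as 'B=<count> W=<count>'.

-- B to move --
(0,3): flips 1 -> legal
(0,4): flips 3 -> legal
(0,5): no bracket -> illegal
(1,1): flips 1 -> legal
(1,2): flips 1 -> legal
(1,3): flips 1 -> legal
(2,1): no bracket -> illegal
(2,3): flips 2 -> legal
(3,0): no bracket -> illegal
(3,1): flips 1 -> legal
(3,5): flips 1 -> legal
(4,0): flips 1 -> legal
(5,0): flips 1 -> legal
(5,4): flips 2 -> legal
(6,1): flips 1 -> legal
(6,3): flips 1 -> legal
(6,4): flips 1 -> legal
(7,1): flips 2 -> legal
(7,2): flips 2 -> legal
(7,3): flips 1 -> legal
B mobility = 17
-- W to move --
(0,4): no bracket -> illegal
(0,5): no bracket -> illegal
(0,6): flips 1 -> legal
(1,6): flips 2 -> legal
(2,1): no bracket -> illegal
(2,3): flips 3 -> legal
(2,6): flips 1 -> legal
(3,1): flips 3 -> legal
(3,5): flips 1 -> legal
(3,6): flips 1 -> legal
(4,0): flips 1 -> legal
(4,6): flips 4 -> legal
(5,0): flips 1 -> legal
(5,4): flips 1 -> legal
(5,5): flips 2 -> legal
(5,6): flips 1 -> legal
(6,0): flips 3 -> legal
(6,1): flips 1 -> legal
W mobility = 15

Answer: B=17 W=15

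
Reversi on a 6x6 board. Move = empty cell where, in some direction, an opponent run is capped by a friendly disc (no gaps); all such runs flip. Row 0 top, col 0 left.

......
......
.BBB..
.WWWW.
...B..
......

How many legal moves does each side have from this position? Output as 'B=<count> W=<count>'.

Answer: B=6 W=8

Derivation:
-- B to move --
(2,0): no bracket -> illegal
(2,4): no bracket -> illegal
(2,5): flips 1 -> legal
(3,0): no bracket -> illegal
(3,5): no bracket -> illegal
(4,0): flips 1 -> legal
(4,1): flips 2 -> legal
(4,2): flips 1 -> legal
(4,4): flips 1 -> legal
(4,5): flips 1 -> legal
B mobility = 6
-- W to move --
(1,0): flips 1 -> legal
(1,1): flips 2 -> legal
(1,2): flips 2 -> legal
(1,3): flips 2 -> legal
(1,4): flips 1 -> legal
(2,0): no bracket -> illegal
(2,4): no bracket -> illegal
(3,0): no bracket -> illegal
(4,2): no bracket -> illegal
(4,4): no bracket -> illegal
(5,2): flips 1 -> legal
(5,3): flips 1 -> legal
(5,4): flips 1 -> legal
W mobility = 8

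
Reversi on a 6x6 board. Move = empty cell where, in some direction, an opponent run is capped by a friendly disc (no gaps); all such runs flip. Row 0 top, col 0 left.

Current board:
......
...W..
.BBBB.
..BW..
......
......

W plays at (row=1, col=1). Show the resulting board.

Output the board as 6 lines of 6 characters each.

Place W at (1,1); scan 8 dirs for brackets.
Dir NW: first cell '.' (not opp) -> no flip
Dir N: first cell '.' (not opp) -> no flip
Dir NE: first cell '.' (not opp) -> no flip
Dir W: first cell '.' (not opp) -> no flip
Dir E: first cell '.' (not opp) -> no flip
Dir SW: first cell '.' (not opp) -> no flip
Dir S: opp run (2,1), next='.' -> no flip
Dir SE: opp run (2,2) capped by W -> flip
All flips: (2,2)

Answer: ......
.W.W..
.BWBB.
..BW..
......
......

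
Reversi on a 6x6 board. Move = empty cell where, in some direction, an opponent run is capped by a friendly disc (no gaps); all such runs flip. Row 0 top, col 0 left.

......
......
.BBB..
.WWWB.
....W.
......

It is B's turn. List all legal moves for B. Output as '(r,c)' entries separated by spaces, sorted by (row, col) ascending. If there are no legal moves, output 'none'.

(2,0): no bracket -> illegal
(2,4): no bracket -> illegal
(3,0): flips 3 -> legal
(3,5): no bracket -> illegal
(4,0): flips 1 -> legal
(4,1): flips 2 -> legal
(4,2): flips 1 -> legal
(4,3): flips 2 -> legal
(4,5): no bracket -> illegal
(5,3): no bracket -> illegal
(5,4): flips 1 -> legal
(5,5): flips 2 -> legal

Answer: (3,0) (4,0) (4,1) (4,2) (4,3) (5,4) (5,5)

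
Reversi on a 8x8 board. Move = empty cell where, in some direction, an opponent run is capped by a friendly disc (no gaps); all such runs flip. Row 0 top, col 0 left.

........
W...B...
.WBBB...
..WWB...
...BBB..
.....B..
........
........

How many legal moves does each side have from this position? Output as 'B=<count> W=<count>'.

-- B to move --
(0,0): no bracket -> illegal
(0,1): no bracket -> illegal
(1,1): no bracket -> illegal
(1,2): no bracket -> illegal
(2,0): flips 1 -> legal
(3,0): no bracket -> illegal
(3,1): flips 2 -> legal
(4,1): flips 1 -> legal
(4,2): flips 2 -> legal
B mobility = 4
-- W to move --
(0,3): no bracket -> illegal
(0,4): no bracket -> illegal
(0,5): flips 2 -> legal
(1,1): flips 1 -> legal
(1,2): flips 1 -> legal
(1,3): flips 1 -> legal
(1,5): flips 1 -> legal
(2,5): flips 3 -> legal
(3,1): no bracket -> illegal
(3,5): flips 1 -> legal
(3,6): no bracket -> illegal
(4,2): no bracket -> illegal
(4,6): no bracket -> illegal
(5,2): no bracket -> illegal
(5,3): flips 1 -> legal
(5,4): flips 1 -> legal
(5,6): no bracket -> illegal
(6,4): no bracket -> illegal
(6,5): no bracket -> illegal
(6,6): flips 2 -> legal
W mobility = 10

Answer: B=4 W=10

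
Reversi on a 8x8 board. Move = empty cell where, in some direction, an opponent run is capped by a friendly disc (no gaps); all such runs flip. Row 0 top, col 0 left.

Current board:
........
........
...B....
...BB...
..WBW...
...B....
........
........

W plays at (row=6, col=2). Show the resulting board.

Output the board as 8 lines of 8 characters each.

Place W at (6,2); scan 8 dirs for brackets.
Dir NW: first cell '.' (not opp) -> no flip
Dir N: first cell '.' (not opp) -> no flip
Dir NE: opp run (5,3) capped by W -> flip
Dir W: first cell '.' (not opp) -> no flip
Dir E: first cell '.' (not opp) -> no flip
Dir SW: first cell '.' (not opp) -> no flip
Dir S: first cell '.' (not opp) -> no flip
Dir SE: first cell '.' (not opp) -> no flip
All flips: (5,3)

Answer: ........
........
...B....
...BB...
..WBW...
...W....
..W.....
........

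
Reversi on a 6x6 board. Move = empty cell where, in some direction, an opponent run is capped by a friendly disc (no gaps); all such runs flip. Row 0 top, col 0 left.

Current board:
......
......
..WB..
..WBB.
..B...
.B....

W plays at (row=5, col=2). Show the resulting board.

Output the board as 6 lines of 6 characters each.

Answer: ......
......
..WB..
..WBB.
..W...
.BW...

Derivation:
Place W at (5,2); scan 8 dirs for brackets.
Dir NW: first cell '.' (not opp) -> no flip
Dir N: opp run (4,2) capped by W -> flip
Dir NE: first cell '.' (not opp) -> no flip
Dir W: opp run (5,1), next='.' -> no flip
Dir E: first cell '.' (not opp) -> no flip
Dir SW: edge -> no flip
Dir S: edge -> no flip
Dir SE: edge -> no flip
All flips: (4,2)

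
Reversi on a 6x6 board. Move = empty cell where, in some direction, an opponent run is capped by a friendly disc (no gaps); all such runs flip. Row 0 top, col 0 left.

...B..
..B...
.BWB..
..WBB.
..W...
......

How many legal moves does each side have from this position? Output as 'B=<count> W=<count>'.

-- B to move --
(1,1): flips 1 -> legal
(1,3): no bracket -> illegal
(3,1): flips 1 -> legal
(4,1): flips 1 -> legal
(4,3): flips 1 -> legal
(5,1): flips 1 -> legal
(5,2): flips 3 -> legal
(5,3): no bracket -> illegal
B mobility = 6
-- W to move --
(0,1): no bracket -> illegal
(0,2): flips 1 -> legal
(0,4): no bracket -> illegal
(1,0): flips 1 -> legal
(1,1): no bracket -> illegal
(1,3): no bracket -> illegal
(1,4): flips 1 -> legal
(2,0): flips 1 -> legal
(2,4): flips 2 -> legal
(2,5): no bracket -> illegal
(3,0): no bracket -> illegal
(3,1): no bracket -> illegal
(3,5): flips 2 -> legal
(4,3): no bracket -> illegal
(4,4): flips 1 -> legal
(4,5): no bracket -> illegal
W mobility = 7

Answer: B=6 W=7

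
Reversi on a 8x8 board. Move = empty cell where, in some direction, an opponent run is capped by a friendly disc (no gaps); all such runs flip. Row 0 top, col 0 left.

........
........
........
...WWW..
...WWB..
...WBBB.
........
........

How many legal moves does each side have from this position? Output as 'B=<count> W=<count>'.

Answer: B=7 W=6

Derivation:
-- B to move --
(2,2): flips 2 -> legal
(2,3): flips 1 -> legal
(2,4): flips 2 -> legal
(2,5): flips 1 -> legal
(2,6): no bracket -> illegal
(3,2): flips 1 -> legal
(3,6): no bracket -> illegal
(4,2): flips 2 -> legal
(4,6): no bracket -> illegal
(5,2): flips 1 -> legal
(6,2): no bracket -> illegal
(6,3): no bracket -> illegal
(6,4): no bracket -> illegal
B mobility = 7
-- W to move --
(3,6): no bracket -> illegal
(4,6): flips 1 -> legal
(4,7): no bracket -> illegal
(5,7): flips 3 -> legal
(6,3): no bracket -> illegal
(6,4): flips 1 -> legal
(6,5): flips 3 -> legal
(6,6): flips 1 -> legal
(6,7): flips 2 -> legal
W mobility = 6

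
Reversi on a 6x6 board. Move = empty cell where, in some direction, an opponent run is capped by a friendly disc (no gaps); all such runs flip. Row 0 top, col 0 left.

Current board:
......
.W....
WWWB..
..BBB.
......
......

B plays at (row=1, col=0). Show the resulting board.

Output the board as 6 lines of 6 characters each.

Answer: ......
BW....
WBWB..
..BBB.
......
......

Derivation:
Place B at (1,0); scan 8 dirs for brackets.
Dir NW: edge -> no flip
Dir N: first cell '.' (not opp) -> no flip
Dir NE: first cell '.' (not opp) -> no flip
Dir W: edge -> no flip
Dir E: opp run (1,1), next='.' -> no flip
Dir SW: edge -> no flip
Dir S: opp run (2,0), next='.' -> no flip
Dir SE: opp run (2,1) capped by B -> flip
All flips: (2,1)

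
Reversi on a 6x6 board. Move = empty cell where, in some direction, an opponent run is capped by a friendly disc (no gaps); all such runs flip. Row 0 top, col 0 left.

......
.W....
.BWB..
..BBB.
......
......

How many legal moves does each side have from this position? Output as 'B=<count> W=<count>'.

-- B to move --
(0,0): flips 2 -> legal
(0,1): flips 1 -> legal
(0,2): no bracket -> illegal
(1,0): no bracket -> illegal
(1,2): flips 1 -> legal
(1,3): no bracket -> illegal
(2,0): no bracket -> illegal
(3,1): no bracket -> illegal
B mobility = 3
-- W to move --
(1,0): no bracket -> illegal
(1,2): no bracket -> illegal
(1,3): no bracket -> illegal
(1,4): no bracket -> illegal
(2,0): flips 1 -> legal
(2,4): flips 1 -> legal
(2,5): no bracket -> illegal
(3,0): no bracket -> illegal
(3,1): flips 1 -> legal
(3,5): no bracket -> illegal
(4,1): no bracket -> illegal
(4,2): flips 1 -> legal
(4,3): no bracket -> illegal
(4,4): flips 1 -> legal
(4,5): no bracket -> illegal
W mobility = 5

Answer: B=3 W=5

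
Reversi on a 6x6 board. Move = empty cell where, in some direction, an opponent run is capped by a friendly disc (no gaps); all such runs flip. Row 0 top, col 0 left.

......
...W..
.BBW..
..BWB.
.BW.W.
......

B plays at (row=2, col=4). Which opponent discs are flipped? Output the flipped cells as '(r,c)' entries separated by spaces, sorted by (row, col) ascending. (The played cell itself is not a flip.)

Answer: (2,3)

Derivation:
Dir NW: opp run (1,3), next='.' -> no flip
Dir N: first cell '.' (not opp) -> no flip
Dir NE: first cell '.' (not opp) -> no flip
Dir W: opp run (2,3) capped by B -> flip
Dir E: first cell '.' (not opp) -> no flip
Dir SW: opp run (3,3) (4,2), next='.' -> no flip
Dir S: first cell 'B' (not opp) -> no flip
Dir SE: first cell '.' (not opp) -> no flip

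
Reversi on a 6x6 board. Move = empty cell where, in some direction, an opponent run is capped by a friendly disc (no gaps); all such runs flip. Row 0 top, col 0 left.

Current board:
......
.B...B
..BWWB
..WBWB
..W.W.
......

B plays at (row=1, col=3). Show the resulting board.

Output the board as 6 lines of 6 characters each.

Place B at (1,3); scan 8 dirs for brackets.
Dir NW: first cell '.' (not opp) -> no flip
Dir N: first cell '.' (not opp) -> no flip
Dir NE: first cell '.' (not opp) -> no flip
Dir W: first cell '.' (not opp) -> no flip
Dir E: first cell '.' (not opp) -> no flip
Dir SW: first cell 'B' (not opp) -> no flip
Dir S: opp run (2,3) capped by B -> flip
Dir SE: opp run (2,4) capped by B -> flip
All flips: (2,3) (2,4)

Answer: ......
.B.B.B
..BBBB
..WBWB
..W.W.
......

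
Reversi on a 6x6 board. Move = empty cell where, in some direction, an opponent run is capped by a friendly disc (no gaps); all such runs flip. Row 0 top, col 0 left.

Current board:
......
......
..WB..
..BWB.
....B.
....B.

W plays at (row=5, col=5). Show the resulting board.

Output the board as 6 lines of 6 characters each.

Place W at (5,5); scan 8 dirs for brackets.
Dir NW: opp run (4,4) capped by W -> flip
Dir N: first cell '.' (not opp) -> no flip
Dir NE: edge -> no flip
Dir W: opp run (5,4), next='.' -> no flip
Dir E: edge -> no flip
Dir SW: edge -> no flip
Dir S: edge -> no flip
Dir SE: edge -> no flip
All flips: (4,4)

Answer: ......
......
..WB..
..BWB.
....W.
....BW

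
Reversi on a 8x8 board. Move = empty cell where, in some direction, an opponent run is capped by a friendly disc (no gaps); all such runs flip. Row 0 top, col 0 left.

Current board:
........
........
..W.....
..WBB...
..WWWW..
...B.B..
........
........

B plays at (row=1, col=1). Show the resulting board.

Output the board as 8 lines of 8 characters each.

Place B at (1,1); scan 8 dirs for brackets.
Dir NW: first cell '.' (not opp) -> no flip
Dir N: first cell '.' (not opp) -> no flip
Dir NE: first cell '.' (not opp) -> no flip
Dir W: first cell '.' (not opp) -> no flip
Dir E: first cell '.' (not opp) -> no flip
Dir SW: first cell '.' (not opp) -> no flip
Dir S: first cell '.' (not opp) -> no flip
Dir SE: opp run (2,2) capped by B -> flip
All flips: (2,2)

Answer: ........
.B......
..B.....
..WBB...
..WWWW..
...B.B..
........
........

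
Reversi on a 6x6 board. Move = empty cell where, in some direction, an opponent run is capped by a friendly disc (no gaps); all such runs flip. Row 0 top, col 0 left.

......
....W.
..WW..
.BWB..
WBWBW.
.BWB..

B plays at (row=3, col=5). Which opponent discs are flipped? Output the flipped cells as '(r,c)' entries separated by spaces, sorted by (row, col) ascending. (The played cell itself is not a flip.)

Answer: (4,4)

Derivation:
Dir NW: first cell '.' (not opp) -> no flip
Dir N: first cell '.' (not opp) -> no flip
Dir NE: edge -> no flip
Dir W: first cell '.' (not opp) -> no flip
Dir E: edge -> no flip
Dir SW: opp run (4,4) capped by B -> flip
Dir S: first cell '.' (not opp) -> no flip
Dir SE: edge -> no flip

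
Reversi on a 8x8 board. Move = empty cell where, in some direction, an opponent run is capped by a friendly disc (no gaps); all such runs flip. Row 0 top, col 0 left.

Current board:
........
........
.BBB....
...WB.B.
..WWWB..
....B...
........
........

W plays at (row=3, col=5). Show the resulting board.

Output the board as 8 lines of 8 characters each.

Answer: ........
........
.BBB....
...WWWB.
..WWWB..
....B...
........
........

Derivation:
Place W at (3,5); scan 8 dirs for brackets.
Dir NW: first cell '.' (not opp) -> no flip
Dir N: first cell '.' (not opp) -> no flip
Dir NE: first cell '.' (not opp) -> no flip
Dir W: opp run (3,4) capped by W -> flip
Dir E: opp run (3,6), next='.' -> no flip
Dir SW: first cell 'W' (not opp) -> no flip
Dir S: opp run (4,5), next='.' -> no flip
Dir SE: first cell '.' (not opp) -> no flip
All flips: (3,4)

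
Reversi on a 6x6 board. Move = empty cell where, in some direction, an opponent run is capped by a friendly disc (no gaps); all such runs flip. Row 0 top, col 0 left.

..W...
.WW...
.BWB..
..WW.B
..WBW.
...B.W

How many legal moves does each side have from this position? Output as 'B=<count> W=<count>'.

-- B to move --
(0,0): no bracket -> illegal
(0,1): flips 2 -> legal
(0,3): flips 1 -> legal
(1,0): no bracket -> illegal
(1,3): no bracket -> illegal
(2,0): no bracket -> illegal
(2,4): no bracket -> illegal
(3,1): flips 1 -> legal
(3,4): no bracket -> illegal
(4,1): flips 2 -> legal
(4,5): flips 1 -> legal
(5,1): no bracket -> illegal
(5,2): no bracket -> illegal
(5,4): no bracket -> illegal
B mobility = 5
-- W to move --
(1,0): flips 1 -> legal
(1,3): flips 1 -> legal
(1,4): flips 1 -> legal
(2,0): flips 1 -> legal
(2,4): flips 1 -> legal
(2,5): no bracket -> illegal
(3,0): flips 1 -> legal
(3,1): flips 1 -> legal
(3,4): flips 1 -> legal
(4,5): no bracket -> illegal
(5,2): no bracket -> illegal
(5,4): flips 1 -> legal
W mobility = 9

Answer: B=5 W=9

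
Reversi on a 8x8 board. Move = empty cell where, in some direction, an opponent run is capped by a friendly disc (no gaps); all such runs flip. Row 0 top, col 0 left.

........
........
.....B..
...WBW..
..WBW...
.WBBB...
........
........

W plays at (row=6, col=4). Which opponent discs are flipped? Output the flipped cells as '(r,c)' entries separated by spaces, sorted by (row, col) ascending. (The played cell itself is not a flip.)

Dir NW: opp run (5,3) capped by W -> flip
Dir N: opp run (5,4) capped by W -> flip
Dir NE: first cell '.' (not opp) -> no flip
Dir W: first cell '.' (not opp) -> no flip
Dir E: first cell '.' (not opp) -> no flip
Dir SW: first cell '.' (not opp) -> no flip
Dir S: first cell '.' (not opp) -> no flip
Dir SE: first cell '.' (not opp) -> no flip

Answer: (5,3) (5,4)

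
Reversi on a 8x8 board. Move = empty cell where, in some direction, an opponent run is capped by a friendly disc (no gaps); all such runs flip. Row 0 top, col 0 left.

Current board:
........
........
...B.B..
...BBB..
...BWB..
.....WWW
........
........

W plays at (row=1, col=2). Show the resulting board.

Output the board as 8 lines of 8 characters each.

Answer: ........
..W.....
...W.B..
...BWB..
...BWW..
.....WWW
........
........

Derivation:
Place W at (1,2); scan 8 dirs for brackets.
Dir NW: first cell '.' (not opp) -> no flip
Dir N: first cell '.' (not opp) -> no flip
Dir NE: first cell '.' (not opp) -> no flip
Dir W: first cell '.' (not opp) -> no flip
Dir E: first cell '.' (not opp) -> no flip
Dir SW: first cell '.' (not opp) -> no flip
Dir S: first cell '.' (not opp) -> no flip
Dir SE: opp run (2,3) (3,4) (4,5) capped by W -> flip
All flips: (2,3) (3,4) (4,5)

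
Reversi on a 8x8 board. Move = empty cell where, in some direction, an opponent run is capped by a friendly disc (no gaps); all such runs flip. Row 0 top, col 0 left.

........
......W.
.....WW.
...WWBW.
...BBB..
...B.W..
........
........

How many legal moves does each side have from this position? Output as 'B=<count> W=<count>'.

Answer: B=11 W=5

Derivation:
-- B to move --
(0,5): no bracket -> illegal
(0,6): no bracket -> illegal
(0,7): flips 3 -> legal
(1,4): no bracket -> illegal
(1,5): flips 1 -> legal
(1,7): flips 1 -> legal
(2,2): flips 1 -> legal
(2,3): flips 2 -> legal
(2,4): flips 1 -> legal
(2,7): flips 1 -> legal
(3,2): flips 2 -> legal
(3,7): flips 1 -> legal
(4,2): no bracket -> illegal
(4,6): no bracket -> illegal
(4,7): no bracket -> illegal
(5,4): no bracket -> illegal
(5,6): no bracket -> illegal
(6,4): no bracket -> illegal
(6,5): flips 1 -> legal
(6,6): flips 1 -> legal
B mobility = 11
-- W to move --
(2,4): no bracket -> illegal
(3,2): no bracket -> illegal
(4,2): no bracket -> illegal
(4,6): no bracket -> illegal
(5,2): flips 1 -> legal
(5,4): flips 2 -> legal
(5,6): flips 1 -> legal
(6,2): flips 3 -> legal
(6,3): flips 2 -> legal
(6,4): no bracket -> illegal
W mobility = 5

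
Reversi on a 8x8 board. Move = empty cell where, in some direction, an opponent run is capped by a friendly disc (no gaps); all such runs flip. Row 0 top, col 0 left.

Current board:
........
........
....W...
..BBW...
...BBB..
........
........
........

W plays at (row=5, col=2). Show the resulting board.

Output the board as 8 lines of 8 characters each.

Answer: ........
........
....W...
..BBW...
...WBB..
..W.....
........
........

Derivation:
Place W at (5,2); scan 8 dirs for brackets.
Dir NW: first cell '.' (not opp) -> no flip
Dir N: first cell '.' (not opp) -> no flip
Dir NE: opp run (4,3) capped by W -> flip
Dir W: first cell '.' (not opp) -> no flip
Dir E: first cell '.' (not opp) -> no flip
Dir SW: first cell '.' (not opp) -> no flip
Dir S: first cell '.' (not opp) -> no flip
Dir SE: first cell '.' (not opp) -> no flip
All flips: (4,3)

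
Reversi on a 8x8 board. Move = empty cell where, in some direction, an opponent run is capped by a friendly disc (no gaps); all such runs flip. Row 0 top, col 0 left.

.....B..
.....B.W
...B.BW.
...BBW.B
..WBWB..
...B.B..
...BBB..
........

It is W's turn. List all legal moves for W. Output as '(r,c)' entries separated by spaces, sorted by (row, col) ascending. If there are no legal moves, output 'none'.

Answer: (0,4) (2,2) (2,4) (3,2) (4,6) (6,2) (6,6) (7,5)

Derivation:
(0,4): flips 1 -> legal
(0,6): no bracket -> illegal
(1,2): no bracket -> illegal
(1,3): no bracket -> illegal
(1,4): no bracket -> illegal
(1,6): no bracket -> illegal
(2,2): flips 1 -> legal
(2,4): flips 3 -> legal
(2,7): no bracket -> illegal
(3,2): flips 2 -> legal
(3,6): no bracket -> illegal
(4,6): flips 1 -> legal
(4,7): no bracket -> illegal
(5,2): no bracket -> illegal
(5,4): no bracket -> illegal
(5,6): no bracket -> illegal
(6,2): flips 1 -> legal
(6,6): flips 1 -> legal
(7,2): no bracket -> illegal
(7,3): no bracket -> illegal
(7,4): no bracket -> illegal
(7,5): flips 5 -> legal
(7,6): no bracket -> illegal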